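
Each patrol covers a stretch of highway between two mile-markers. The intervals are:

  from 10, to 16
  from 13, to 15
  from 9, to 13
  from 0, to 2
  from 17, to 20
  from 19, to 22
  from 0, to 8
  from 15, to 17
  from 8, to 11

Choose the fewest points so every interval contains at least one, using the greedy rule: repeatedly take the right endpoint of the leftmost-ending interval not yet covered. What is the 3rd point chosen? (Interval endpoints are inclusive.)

15

Sort by right endpoint; whenever an interval is uncovered, place a point at its right end.
By right end: [0,2]  [0,8]  [8,11]  [9,13]  [13,15]  [10,16]  [15,17]  [17,20]  [19,22]
[0,2] uncovered → point at 2; [8,11] uncovered → point at 11; [13,15] uncovered → point at 15; [17,20] uncovered → point at 20.
Points: 2, 11, 15, 20 (4 total).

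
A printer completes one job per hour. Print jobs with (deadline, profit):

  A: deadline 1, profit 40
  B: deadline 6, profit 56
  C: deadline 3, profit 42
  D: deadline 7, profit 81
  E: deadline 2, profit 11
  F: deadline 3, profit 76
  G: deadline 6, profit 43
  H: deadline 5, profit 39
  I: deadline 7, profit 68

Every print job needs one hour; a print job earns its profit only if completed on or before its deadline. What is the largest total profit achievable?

406

Sort by profit descending; place each in the latest free slot ≤ its deadline.
By profit: D(d7,81), F(d3,76), I(d7,68), B(d6,56), G(d6,43), C(d3,42), A(d1,40), H(d5,39), E(d2,11)
D→slot 7; F→slot 3; I→slot 6; B→slot 5; G→slot 4; C→slot 2; A→slot 1; H skipped; E skipped.
Profit = 40 + 42 + 76 + 43 + 56 + 68 + 81 = 406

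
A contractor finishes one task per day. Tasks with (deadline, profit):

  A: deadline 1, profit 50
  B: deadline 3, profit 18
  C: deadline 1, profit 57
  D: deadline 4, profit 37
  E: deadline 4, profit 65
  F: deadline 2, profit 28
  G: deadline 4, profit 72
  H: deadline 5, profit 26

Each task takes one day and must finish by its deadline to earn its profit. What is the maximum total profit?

257

By profit: G(d4,72), E(d4,65), C(d1,57), A(d1,50), D(d4,37), F(d2,28), H(d5,26), B(d3,18)
G→slot 4; E→slot 3; C→slot 1; A skipped; D→slot 2; F skipped; H→slot 5; B skipped.
Profit = 57 + 37 + 65 + 72 + 26 = 257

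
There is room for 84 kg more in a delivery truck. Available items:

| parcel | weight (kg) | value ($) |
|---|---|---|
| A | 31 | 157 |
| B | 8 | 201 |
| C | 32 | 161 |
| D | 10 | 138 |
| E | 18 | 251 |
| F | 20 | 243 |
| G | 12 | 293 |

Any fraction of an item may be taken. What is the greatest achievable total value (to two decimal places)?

1207.03

Ratios (sorted): B 25.12, G 24.42, E 13.94, D 13.80, F 12.15, A 5.06, C 5.03
take B (8 @ 201); take G (12 @ 293); take E (18 @ 251); take D (10 @ 138); take F (20 @ 243); take 16/31 of A → 81.03. Capacity used 84/84.
Total value = 1207.03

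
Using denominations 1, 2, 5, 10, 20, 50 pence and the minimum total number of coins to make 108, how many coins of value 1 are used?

Greedy: take as many of the largest coin as possible, then repeat with the remainder.
108 − 2×50→8 − 1×5→3 − 1×2→1 − 1×1→0
Count of 1: 1

1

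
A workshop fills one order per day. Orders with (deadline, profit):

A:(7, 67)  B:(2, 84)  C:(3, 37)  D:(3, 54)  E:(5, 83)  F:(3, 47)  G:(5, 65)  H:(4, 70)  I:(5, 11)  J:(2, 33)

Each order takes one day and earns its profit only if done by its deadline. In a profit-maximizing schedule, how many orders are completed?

6

Profit order: B=84 E=83 H=70 A=67 G=65 D=54 F=47 C=37 J=33 I=11
Assign: B→slot 2, E→slot 5, H→slot 4, A→slot 7, G→slot 3, D→slot 1, F skipped, C skipped, J skipped, I skipped.
Slots: [1:D] [2:B] [3:G] [4:H] [5:E] [7:A]
6 of 10 scheduled.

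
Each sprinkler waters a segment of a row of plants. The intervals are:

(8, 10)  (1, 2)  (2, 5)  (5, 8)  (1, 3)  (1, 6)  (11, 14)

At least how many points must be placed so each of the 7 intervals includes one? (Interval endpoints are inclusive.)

Sorted: [1,2] [1,3] [2,5] [1,6] [5,8] [8,10] [11,14]
{[1,2],[1,3],[2,5],[1,6]} hit by 2; {[5,8],[8,10]} hit by 8; {[11,14]} hit by 14.
Points: 2, 8, 14 (3 total).

3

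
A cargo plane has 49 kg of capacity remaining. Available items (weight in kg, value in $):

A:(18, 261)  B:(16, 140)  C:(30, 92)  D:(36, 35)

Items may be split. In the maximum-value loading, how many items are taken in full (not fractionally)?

Sort by value per unit weight and fill in that order.
Ratios (sorted): A 14.50, B 8.75, C 3.07, D 0.97
take A (18 @ 261); take B (16 @ 140); take 15/30 of C → 46.00. Capacity used 49/49.
2 item(s) taken whole; one partial (take 15/30 of C).

2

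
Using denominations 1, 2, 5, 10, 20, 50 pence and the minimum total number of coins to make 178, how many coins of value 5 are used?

178 = 3×50 + 1×20 + 1×5 + 1×2 + 1×1
Count of 5: 1

1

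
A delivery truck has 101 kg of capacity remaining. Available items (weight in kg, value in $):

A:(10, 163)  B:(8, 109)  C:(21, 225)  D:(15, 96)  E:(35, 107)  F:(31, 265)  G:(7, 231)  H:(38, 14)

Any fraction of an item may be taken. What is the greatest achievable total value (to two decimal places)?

1116.51

Sort by value per unit weight and fill in that order.
Ratios (sorted): G 33.00, A 16.30, B 13.62, C 10.71, F 8.55, D 6.40, E 3.06, H 0.37
take G (7 @ 231); take A (10 @ 163); take B (8 @ 109); take C (21 @ 225); take F (31 @ 265); take D (15 @ 96); take 9/35 of E → 27.51. Capacity used 101/101.
Total value = 1116.51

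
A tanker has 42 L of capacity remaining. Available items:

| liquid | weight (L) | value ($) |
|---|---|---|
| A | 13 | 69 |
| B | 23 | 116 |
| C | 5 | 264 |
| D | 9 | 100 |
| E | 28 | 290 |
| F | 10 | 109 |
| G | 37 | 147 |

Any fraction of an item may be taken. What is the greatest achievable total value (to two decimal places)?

659.43

Greedy by value/weight ratio, highest first.
Order: C (264/5=52.80) > D (100/9=11.11) > F (109/10=10.90) > E (290/28=10.36) > A (69/13=5.31) > B (116/23=5.04) > G (147/37=3.97)
Fill: take C (5 @ 264) → take D (9 @ 100) → take F (10 @ 109) → take 18/28 of E → 186.43; 42/42 used.
Total value = 659.43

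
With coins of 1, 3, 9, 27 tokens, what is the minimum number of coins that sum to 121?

7

Greedy: take as many of the largest coin as possible, then repeat with the remainder.
121 − 4×27→13 − 1×9→4 − 1×3→1 − 1×1→0
Total coins = 4 + 1 + 1 + 1 = 7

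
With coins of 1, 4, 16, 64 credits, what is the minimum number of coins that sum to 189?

189 = 2×64 + 3×16 + 3×4 + 1×1
Total coins = 2 + 3 + 3 + 1 = 9

9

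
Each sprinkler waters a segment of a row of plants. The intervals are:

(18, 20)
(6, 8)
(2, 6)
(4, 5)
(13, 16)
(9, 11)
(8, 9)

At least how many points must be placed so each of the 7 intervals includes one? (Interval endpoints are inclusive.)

Sort by right endpoint; whenever an interval is uncovered, place a point at its right end.
By right end: [4,5]  [2,6]  [6,8]  [8,9]  [9,11]  [13,16]  [18,20]
[4,5] uncovered → point at 5; [6,8] uncovered → point at 8; [9,11] uncovered → point at 11; [13,16] uncovered → point at 16; [18,20] uncovered → point at 20.
Points: 5, 8, 11, 16, 20 (5 total).

5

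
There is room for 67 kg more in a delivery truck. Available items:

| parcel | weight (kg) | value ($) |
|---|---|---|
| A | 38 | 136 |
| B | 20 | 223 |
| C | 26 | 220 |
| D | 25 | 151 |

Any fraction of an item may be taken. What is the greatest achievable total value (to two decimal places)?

569.84

Ratios (sorted): B 11.15, C 8.46, D 6.04, A 3.58
take B (20 @ 223); take C (26 @ 220); take 21/25 of D → 126.84. Capacity used 67/67.
Total value = 569.84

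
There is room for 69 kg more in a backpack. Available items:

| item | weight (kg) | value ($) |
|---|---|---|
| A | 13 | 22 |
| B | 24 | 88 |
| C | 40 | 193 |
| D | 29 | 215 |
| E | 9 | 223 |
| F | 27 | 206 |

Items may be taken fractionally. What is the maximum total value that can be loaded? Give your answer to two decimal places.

663.30

Sort by value per unit weight and fill in that order.
Ratios (sorted): E 24.78, F 7.63, D 7.41, C 4.83, B 3.67, A 1.69
take E (9 @ 223); take F (27 @ 206); take D (29 @ 215); take 4/40 of C → 19.30. Capacity used 69/69.
Total value = 663.30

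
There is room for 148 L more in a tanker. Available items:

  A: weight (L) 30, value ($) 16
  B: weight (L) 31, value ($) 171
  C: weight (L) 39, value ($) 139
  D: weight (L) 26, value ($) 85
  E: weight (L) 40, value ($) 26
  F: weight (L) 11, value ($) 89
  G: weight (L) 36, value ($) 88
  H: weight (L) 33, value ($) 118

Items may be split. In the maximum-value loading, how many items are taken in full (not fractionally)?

5

Sort by value per unit weight and fill in that order.
Order: F (89/11=8.09) > B (171/31=5.52) > H (118/33=3.58) > C (139/39=3.56) > D (85/26=3.27) > G (88/36=2.44) > E (26/40=0.65) > A (16/30=0.53)
Fill: take F (11 @ 89) → take B (31 @ 171) → take H (33 @ 118) → take C (39 @ 139) → take D (26 @ 85) → take 8/36 of G → 19.56; 148/148 used.
5 item(s) taken whole; one partial (take 8/36 of G).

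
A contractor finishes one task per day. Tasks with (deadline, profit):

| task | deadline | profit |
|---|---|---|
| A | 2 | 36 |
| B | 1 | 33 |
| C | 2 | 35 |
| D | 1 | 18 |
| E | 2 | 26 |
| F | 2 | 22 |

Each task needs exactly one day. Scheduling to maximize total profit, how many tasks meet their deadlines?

Profit order: A=36 C=35 B=33 E=26 F=22 D=18
Assign: A→slot 2, C→slot 1, B skipped, E skipped, F skipped, D skipped.
Slots: [1:C] [2:A]
2 of 6 scheduled.

2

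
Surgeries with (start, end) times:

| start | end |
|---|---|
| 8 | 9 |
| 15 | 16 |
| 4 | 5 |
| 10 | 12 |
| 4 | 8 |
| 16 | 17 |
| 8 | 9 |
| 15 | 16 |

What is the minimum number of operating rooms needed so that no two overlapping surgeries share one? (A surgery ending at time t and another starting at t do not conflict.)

2

Events (time:±→running): 4:+→1 4:+→2 … peak 2.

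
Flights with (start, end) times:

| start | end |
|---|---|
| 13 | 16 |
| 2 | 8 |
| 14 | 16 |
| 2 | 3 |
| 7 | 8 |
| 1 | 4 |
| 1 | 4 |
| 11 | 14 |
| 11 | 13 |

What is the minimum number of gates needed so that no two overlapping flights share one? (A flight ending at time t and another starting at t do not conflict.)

The answer is the maximum number of intervals overlapping at any instant.
starts: [1, 1, 2, 2, 7, 11, 11, 13, 14]
ends:   [3, 4, 4, 8, 8, 13, 14, 16, 16]
s1→1 s1→2 s2→3 s2→4  — peak 4.

4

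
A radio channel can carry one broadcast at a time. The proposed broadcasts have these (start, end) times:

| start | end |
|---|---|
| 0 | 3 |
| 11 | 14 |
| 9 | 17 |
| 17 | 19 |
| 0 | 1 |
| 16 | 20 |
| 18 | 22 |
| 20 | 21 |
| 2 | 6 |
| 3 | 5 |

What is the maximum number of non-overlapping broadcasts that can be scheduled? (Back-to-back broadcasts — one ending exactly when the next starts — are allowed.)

Greedy by earliest finish: after sorting by end time, pick each interval compatible with the last pick.
Sorted by end: (0,1)  (0,3)  (3,5)  (2,6)  (11,14)  (9,17)  (17,19)  (16,20)  (20,21)  (18,22)
take (0,1); take (3,5); take (11,14); skip (9,17); take (17,19); take (20,21); skip (18,22).
Selected 5 broadcasts.

5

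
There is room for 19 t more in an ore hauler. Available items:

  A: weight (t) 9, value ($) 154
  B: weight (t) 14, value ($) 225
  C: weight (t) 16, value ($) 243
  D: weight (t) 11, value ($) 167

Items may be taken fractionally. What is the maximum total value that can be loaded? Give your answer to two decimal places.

314.71

Sort by value per unit weight and fill in that order.
Ratios (sorted): A 17.11, B 16.07, C 15.19, D 15.18
take A (9 @ 154); take 10/14 of B → 160.71. Capacity used 19/19.
Total value = 314.71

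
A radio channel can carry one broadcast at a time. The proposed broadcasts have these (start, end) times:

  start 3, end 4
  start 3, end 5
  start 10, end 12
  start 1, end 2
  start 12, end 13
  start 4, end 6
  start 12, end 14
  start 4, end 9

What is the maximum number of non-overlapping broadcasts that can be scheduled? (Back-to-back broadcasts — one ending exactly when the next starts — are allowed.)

5

Order by finish time; keep every interval that doesn't clash with the previous kept one.
Sorted by end: (1,2)  (3,4)  (3,5)  (4,6)  (4,9)  (10,12)  (12,13)  (12,14)
take (1,2); take (3,4); take (4,6); take (10,12); take (12,13).
Selected 5 broadcasts.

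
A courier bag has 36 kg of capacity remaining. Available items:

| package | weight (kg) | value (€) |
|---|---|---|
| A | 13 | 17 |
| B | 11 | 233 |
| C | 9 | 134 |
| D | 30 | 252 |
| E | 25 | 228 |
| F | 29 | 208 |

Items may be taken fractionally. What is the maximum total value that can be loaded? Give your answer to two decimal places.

Sort by value per unit weight and fill in that order.
Order: B (233/11=21.18) > C (134/9=14.89) > E (228/25=9.12) > D (252/30=8.40) > F (208/29=7.17) > A (17/13=1.31)
Fill: take B (11 @ 233) → take C (9 @ 134) → take 16/25 of E → 145.92; 36/36 used.
Total value = 512.92

512.92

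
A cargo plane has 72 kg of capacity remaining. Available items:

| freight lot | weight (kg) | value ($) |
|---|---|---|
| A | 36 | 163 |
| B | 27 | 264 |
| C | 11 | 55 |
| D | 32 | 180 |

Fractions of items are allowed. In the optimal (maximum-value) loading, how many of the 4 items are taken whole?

Greedy by value/weight ratio, highest first.
Order: B (264/27=9.78) > D (180/32=5.62) > C (55/11=5.00) > A (163/36=4.53)
Fill: take B (27 @ 264) → take D (32 @ 180) → take C (11 @ 55) → take 2/36 of A → 9.06; 72/72 used.
3 item(s) taken whole; one partial (take 2/36 of A).

3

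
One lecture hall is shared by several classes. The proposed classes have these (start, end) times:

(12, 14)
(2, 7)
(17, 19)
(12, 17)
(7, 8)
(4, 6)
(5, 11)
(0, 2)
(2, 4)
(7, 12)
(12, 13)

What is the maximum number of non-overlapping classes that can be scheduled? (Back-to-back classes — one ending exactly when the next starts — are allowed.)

Sort by end time and greedily take each interval whose start is ≥ the last chosen end.
Sorted by end: (0,2)  (2,4)  (4,6)  (2,7)  (7,8)  (5,11)  (7,12)  (12,13)  (12,14)  (12,17)  (17,19)
take (0,2); take (2,4); take (4,6); skip (2,7); take (7,8); take (12,13); take (17,19).
Selected 6 classes.

6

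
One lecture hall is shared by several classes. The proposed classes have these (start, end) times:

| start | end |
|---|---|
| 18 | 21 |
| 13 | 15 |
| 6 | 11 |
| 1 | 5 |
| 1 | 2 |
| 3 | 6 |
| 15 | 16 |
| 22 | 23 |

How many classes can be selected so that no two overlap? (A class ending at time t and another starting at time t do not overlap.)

Greedy by earliest finish: after sorting by end time, pick each interval compatible with the last pick.
Sorted by end: (1,2)  (1,5)  (3,6)  (6,11)  (13,15)  (15,16)  (18,21)  (22,23)
take (1,2); skip (1,5); take (3,6); take (6,11); take (13,15); take (15,16); take (18,21); take (22,23).
Selected 7 classes.

7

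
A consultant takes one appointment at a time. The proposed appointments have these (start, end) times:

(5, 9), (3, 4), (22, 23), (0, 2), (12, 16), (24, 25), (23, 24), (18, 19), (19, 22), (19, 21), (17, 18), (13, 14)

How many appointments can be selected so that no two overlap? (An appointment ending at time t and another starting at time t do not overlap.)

By end time: (0,2), (3,4), (5,9), (13,14), (12,16), (17,18), (18,19), (19,21), (19,22), (22,23), (23,24), (24,25).
Pick (0,2); next start ≥ 2 → (3,4); next start ≥ 4 → (5,9); next start ≥ 9 → (13,14); next start ≥ 14 → (17,18); next start ≥ 18 → (18,19); next start ≥ 19 → (19,21); next start ≥ 21 → (22,23); next start ≥ 23 → (23,24); next start ≥ 24 → (24,25).
Selected 10 appointments.

10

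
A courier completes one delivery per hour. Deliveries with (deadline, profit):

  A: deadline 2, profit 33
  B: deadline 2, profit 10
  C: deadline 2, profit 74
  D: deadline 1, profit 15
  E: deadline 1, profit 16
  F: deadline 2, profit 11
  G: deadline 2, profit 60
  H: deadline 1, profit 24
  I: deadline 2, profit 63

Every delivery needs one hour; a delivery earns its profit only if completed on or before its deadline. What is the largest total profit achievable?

Take jobs in profit order; each goes to the latest open slot no later than its deadline.
Profit order: C=74 I=63 G=60 A=33 H=24 E=16 D=15 F=11 B=10
Assign: C→slot 2, I→slot 1, G skipped, A skipped, H skipped, E skipped, D skipped, F skipped, B skipped.
Slots: [1:I] [2:C]
Profit = 63 + 74 = 137

137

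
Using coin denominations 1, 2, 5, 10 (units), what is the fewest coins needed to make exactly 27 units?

4

27 = 2×10 + 1×5 + 1×2
Total coins = 2 + 1 + 1 = 4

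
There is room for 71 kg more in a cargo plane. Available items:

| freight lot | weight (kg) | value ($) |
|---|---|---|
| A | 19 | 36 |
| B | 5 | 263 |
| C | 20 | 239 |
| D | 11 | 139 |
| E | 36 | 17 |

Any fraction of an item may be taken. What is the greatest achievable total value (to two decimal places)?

Ratios (sorted): B 52.60, D 12.64, C 11.95, A 1.89, E 0.47
take B (5 @ 263); take D (11 @ 139); take C (20 @ 239); take A (19 @ 36); take 16/36 of E → 7.56. Capacity used 71/71.
Total value = 684.56

684.56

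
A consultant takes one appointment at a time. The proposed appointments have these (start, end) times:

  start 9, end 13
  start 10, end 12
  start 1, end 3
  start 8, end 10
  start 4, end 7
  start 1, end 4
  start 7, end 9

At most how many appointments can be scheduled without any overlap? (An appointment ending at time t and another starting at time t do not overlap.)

4

Sort by end time and greedily take each interval whose start is ≥ the last chosen end.
By end time: (1,3), (1,4), (4,7), (7,9), (8,10), (10,12), (9,13).
Pick (1,3); next start ≥ 3 → (4,7); next start ≥ 7 → (7,9); next start ≥ 9 → (10,12).
Selected 4 appointments.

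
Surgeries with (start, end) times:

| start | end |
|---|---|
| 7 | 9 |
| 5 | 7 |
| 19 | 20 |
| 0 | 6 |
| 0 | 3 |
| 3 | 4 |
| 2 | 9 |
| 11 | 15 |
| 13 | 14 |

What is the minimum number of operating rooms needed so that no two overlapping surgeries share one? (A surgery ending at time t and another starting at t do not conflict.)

Events (time:±→running): 0:+→1 0:+→2 2:+→3 … peak 3.

3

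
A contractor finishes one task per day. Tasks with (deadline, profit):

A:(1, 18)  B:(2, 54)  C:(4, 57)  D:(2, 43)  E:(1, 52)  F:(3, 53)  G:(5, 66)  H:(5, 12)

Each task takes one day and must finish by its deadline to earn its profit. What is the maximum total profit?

282

Take jobs in profit order; each goes to the latest open slot no later than its deadline.
Profit order: G=66 C=57 B=54 F=53 E=52 D=43 A=18 H=12
Assign: G→slot 5, C→slot 4, B→slot 2, F→slot 3, E→slot 1, D skipped, A skipped, H skipped.
Slots: [1:E] [2:B] [3:F] [4:C] [5:G]
Profit = 52 + 54 + 53 + 57 + 66 = 282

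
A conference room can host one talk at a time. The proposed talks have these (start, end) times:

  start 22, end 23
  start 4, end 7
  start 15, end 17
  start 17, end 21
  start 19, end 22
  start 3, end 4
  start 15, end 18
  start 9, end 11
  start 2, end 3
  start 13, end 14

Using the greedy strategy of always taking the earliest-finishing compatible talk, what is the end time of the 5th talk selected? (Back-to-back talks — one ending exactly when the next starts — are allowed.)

14

Sorted by end: (2,3)  (3,4)  (4,7)  (9,11)  (13,14)  (15,17)  (15,18)  (17,21)  (19,22)  (22,23)
take (2,3); take (3,4); take (4,7); take (9,11); take (13,14); take (15,17); take (17,21); skip (19,22); take (22,23).
Selected: (2,3) (3,4) (4,7) (9,11) (13,14) (15,17) (17,21) (22,23)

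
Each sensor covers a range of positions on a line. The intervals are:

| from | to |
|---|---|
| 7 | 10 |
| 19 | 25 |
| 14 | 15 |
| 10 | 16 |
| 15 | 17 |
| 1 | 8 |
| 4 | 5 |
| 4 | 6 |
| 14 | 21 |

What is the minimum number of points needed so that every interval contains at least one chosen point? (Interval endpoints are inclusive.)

4

By right end: [4,5]  [4,6]  [1,8]  [7,10]  [14,15]  [10,16]  [15,17]  [14,21]  [19,25]
[4,5] uncovered → point at 5; [7,10] uncovered → point at 10; [14,15] uncovered → point at 15; [19,25] uncovered → point at 25.
Points: 5, 10, 15, 25 (4 total).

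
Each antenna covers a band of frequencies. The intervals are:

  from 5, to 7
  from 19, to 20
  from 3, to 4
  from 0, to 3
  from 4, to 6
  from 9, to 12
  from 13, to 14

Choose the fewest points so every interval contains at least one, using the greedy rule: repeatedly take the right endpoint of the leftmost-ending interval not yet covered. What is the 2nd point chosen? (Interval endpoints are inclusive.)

6

Process intervals by earliest right end; each time one isn't hit yet, stab at its right endpoint.
By right end: [0,3]  [3,4]  [4,6]  [5,7]  [9,12]  [13,14]  [19,20]
[0,3] uncovered → point at 3; [4,6] uncovered → point at 6; [9,12] uncovered → point at 12; [13,14] uncovered → point at 14; [19,20] uncovered → point at 20.
Points: 3, 6, 12, 14, 20 (5 total).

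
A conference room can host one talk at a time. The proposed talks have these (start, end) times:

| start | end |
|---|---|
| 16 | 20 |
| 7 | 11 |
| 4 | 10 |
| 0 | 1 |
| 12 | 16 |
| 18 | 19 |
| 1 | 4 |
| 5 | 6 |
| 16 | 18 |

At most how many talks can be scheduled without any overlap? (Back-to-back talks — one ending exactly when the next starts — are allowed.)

7

By end time: (0,1), (1,4), (5,6), (4,10), (7,11), (12,16), (16,18), (18,19), (16,20).
Pick (0,1); next start ≥ 1 → (1,4); next start ≥ 4 → (5,6); next start ≥ 6 → (7,11); next start ≥ 11 → (12,16); next start ≥ 16 → (16,18); next start ≥ 18 → (18,19).
Selected 7 talks.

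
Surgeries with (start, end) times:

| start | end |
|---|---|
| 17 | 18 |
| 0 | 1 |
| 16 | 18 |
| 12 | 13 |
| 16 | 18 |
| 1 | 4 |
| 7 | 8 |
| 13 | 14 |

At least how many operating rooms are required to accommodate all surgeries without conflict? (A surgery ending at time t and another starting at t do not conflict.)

3

Count concurrent intervals with a sweep; the peak is the room count.
Events (time:±→running): 0:+→1 1:-→0 1:+→1 4:-→0 7:+→1 8:-→0 12:+→1 13:-→0 13:+→1 14:-→0 16:+→1 16:+→2 17:+→3 … peak 3.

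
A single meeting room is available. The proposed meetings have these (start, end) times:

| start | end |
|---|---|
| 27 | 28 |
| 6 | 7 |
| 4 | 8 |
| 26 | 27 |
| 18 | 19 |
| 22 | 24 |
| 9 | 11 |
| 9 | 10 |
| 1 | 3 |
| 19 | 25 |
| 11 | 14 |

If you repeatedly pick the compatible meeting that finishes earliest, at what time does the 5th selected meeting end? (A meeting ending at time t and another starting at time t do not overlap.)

Greedy by earliest finish: after sorting by end time, pick each interval compatible with the last pick.
By end time: (1,3), (6,7), (4,8), (9,10), (9,11), (11,14), (18,19), (22,24), (19,25), (26,27), (27,28).
Pick (1,3); next start ≥ 3 → (6,7); next start ≥ 7 → (9,10); next start ≥ 10 → (11,14); next start ≥ 14 → (18,19); next start ≥ 19 → (22,24); next start ≥ 24 → (26,27); next start ≥ 27 → (27,28).
Selected: (1,3) (6,7) (9,10) (11,14) (18,19) (22,24) (26,27) (27,28)

19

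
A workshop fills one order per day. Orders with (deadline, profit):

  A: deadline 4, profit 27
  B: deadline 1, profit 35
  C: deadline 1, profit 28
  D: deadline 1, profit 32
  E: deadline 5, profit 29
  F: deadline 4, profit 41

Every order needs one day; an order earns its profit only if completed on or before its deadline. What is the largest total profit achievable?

Take jobs in profit order; each goes to the latest open slot no later than its deadline.
Profit order: F=41 B=35 D=32 E=29 C=28 A=27
Assign: F→slot 4, B→slot 1, D skipped, E→slot 5, C skipped, A→slot 3.
Slots: [1:B] [3:A] [4:F] [5:E]
Profit = 35 + 27 + 41 + 29 = 132

132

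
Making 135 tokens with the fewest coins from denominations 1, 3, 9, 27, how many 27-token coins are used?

5

135 = 5×27
Count of 27: 5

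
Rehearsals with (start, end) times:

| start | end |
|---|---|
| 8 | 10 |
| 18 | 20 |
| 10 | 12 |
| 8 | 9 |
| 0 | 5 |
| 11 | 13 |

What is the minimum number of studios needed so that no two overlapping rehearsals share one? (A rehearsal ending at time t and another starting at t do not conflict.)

Count concurrent intervals with a sweep; the peak is the room count.
starts: [0, 8, 8, 10, 11, 18]
ends:   [5, 9, 10, 12, 13, 20]
s0→1 e5→0 s8→1 s8→2  — peak 2.

2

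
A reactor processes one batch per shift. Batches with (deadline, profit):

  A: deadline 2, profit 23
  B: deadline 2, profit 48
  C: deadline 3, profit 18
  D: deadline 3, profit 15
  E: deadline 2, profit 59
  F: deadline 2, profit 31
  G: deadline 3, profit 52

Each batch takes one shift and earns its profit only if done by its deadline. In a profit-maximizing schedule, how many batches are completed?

By profit: E(d2,59), G(d3,52), B(d2,48), F(d2,31), A(d2,23), C(d3,18), D(d3,15)
E→slot 2; G→slot 3; B→slot 1; F skipped; A skipped; C skipped; D skipped.
3 of 7 scheduled.

3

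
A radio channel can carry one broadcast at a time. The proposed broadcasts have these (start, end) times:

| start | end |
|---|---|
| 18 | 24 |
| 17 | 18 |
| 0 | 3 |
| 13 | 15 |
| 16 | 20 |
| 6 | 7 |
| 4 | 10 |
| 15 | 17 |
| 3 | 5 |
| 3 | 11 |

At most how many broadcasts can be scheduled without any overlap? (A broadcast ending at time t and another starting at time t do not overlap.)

7

Greedy by earliest finish: after sorting by end time, pick each interval compatible with the last pick.
Sorted by end: (0,3)  (3,5)  (6,7)  (4,10)  (3,11)  (13,15)  (15,17)  (17,18)  (16,20)  (18,24)
take (0,3); take (3,5); take (6,7); skip (3,11); take (13,15); take (15,17); take (17,18); take (18,24).
Selected 7 broadcasts.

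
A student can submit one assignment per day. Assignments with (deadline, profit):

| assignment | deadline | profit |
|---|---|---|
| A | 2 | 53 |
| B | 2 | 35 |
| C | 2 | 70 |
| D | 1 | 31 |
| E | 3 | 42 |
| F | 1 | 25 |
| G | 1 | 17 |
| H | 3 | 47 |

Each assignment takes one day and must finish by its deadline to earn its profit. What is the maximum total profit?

170

By profit: C(d2,70), A(d2,53), H(d3,47), E(d3,42), B(d2,35), D(d1,31), F(d1,25), G(d1,17)
C→slot 2; A→slot 1; H→slot 3; E skipped; B skipped; D skipped; F skipped; G skipped.
Profit = 53 + 70 + 47 = 170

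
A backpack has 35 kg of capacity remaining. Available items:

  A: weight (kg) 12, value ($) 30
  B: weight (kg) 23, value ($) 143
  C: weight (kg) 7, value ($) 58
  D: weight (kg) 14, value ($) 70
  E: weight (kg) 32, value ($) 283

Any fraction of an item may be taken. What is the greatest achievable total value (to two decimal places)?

307.86

Greedy by value/weight ratio, highest first.
Ratios (sorted): E 8.84, C 8.29, B 6.22, D 5.00, A 2.50
take E (32 @ 283); take 3/7 of C → 24.86. Capacity used 35/35.
Total value = 307.86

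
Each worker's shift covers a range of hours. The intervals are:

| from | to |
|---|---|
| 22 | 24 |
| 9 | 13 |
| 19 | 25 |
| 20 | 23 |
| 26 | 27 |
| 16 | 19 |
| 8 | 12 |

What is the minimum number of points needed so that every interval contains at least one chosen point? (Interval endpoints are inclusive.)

Sorted: [8,12] [9,13] [16,19] [20,23] [22,24] [19,25] [26,27]
{[8,12],[9,13]} hit by 12; {[16,19]} hit by 19; {[20,23],[22,24],[19,25]} hit by 23; {[26,27]} hit by 27.
Points: 12, 19, 23, 27 (4 total).

4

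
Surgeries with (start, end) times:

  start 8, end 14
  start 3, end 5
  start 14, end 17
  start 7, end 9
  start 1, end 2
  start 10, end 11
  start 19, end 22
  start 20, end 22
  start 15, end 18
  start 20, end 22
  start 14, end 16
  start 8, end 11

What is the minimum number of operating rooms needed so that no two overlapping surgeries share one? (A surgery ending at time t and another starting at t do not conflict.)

Count concurrent intervals with a sweep; the peak is the room count.
starts: [1, 3, 7, 8, 8, 10, 14, 14, 15, 19, 20, 20]
ends:   [2, 5, 9, 11, 11, 14, 16, 17, 18, 22, 22, 22]
s1→1 e2→0 s3→1 e5→0 s7→1 s8→2 s8→3  — peak 3.

3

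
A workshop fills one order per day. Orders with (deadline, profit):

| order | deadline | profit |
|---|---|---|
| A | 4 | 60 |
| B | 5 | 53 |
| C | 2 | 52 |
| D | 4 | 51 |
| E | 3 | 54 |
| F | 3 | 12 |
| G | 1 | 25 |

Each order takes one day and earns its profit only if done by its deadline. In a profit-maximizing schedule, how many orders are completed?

5

Sort by profit descending; place each in the latest free slot ≤ its deadline.
By profit: A(d4,60), E(d3,54), B(d5,53), C(d2,52), D(d4,51), G(d1,25), F(d3,12)
A→slot 4; E→slot 3; B→slot 5; C→slot 2; D→slot 1; G skipped; F skipped.
5 of 7 scheduled.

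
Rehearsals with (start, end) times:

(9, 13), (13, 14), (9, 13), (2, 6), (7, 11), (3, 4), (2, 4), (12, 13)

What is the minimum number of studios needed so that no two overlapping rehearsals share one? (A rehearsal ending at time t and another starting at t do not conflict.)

3

The answer is the maximum number of intervals overlapping at any instant.
starts: [2, 2, 3, 7, 9, 9, 12, 13]
ends:   [4, 4, 6, 11, 13, 13, 13, 14]
s2→1 s2→2 s3→3  — peak 3.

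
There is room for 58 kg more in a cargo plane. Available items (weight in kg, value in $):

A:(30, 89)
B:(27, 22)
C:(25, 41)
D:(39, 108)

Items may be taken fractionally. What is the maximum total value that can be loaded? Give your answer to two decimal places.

166.54

Greedy by value/weight ratio, highest first.
Order: A (89/30=2.97) > D (108/39=2.77) > C (41/25=1.64) > B (22/27=0.81)
Fill: take A (30 @ 89) → take 28/39 of D → 77.54; 58/58 used.
Total value = 166.54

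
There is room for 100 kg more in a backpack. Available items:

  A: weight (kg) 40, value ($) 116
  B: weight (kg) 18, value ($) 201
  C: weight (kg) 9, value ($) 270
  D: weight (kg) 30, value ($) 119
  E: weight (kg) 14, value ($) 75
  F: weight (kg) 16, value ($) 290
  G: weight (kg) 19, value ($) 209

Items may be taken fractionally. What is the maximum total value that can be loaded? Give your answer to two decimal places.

Ratios (sorted): C 30.00, F 18.12, B 11.17, G 11.00, E 5.36, D 3.97, A 2.90
take C (9 @ 270); take F (16 @ 290); take B (18 @ 201); take G (19 @ 209); take E (14 @ 75); take 24/30 of D → 95.20. Capacity used 100/100.
Total value = 1140.20

1140.20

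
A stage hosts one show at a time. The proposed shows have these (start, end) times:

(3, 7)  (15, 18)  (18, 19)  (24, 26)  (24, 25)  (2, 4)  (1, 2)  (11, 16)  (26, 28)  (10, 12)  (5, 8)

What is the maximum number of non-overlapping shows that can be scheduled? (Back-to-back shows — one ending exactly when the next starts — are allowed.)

8

Sorted by end: (1,2)  (2,4)  (3,7)  (5,8)  (10,12)  (11,16)  (15,18)  (18,19)  (24,25)  (24,26)  (26,28)
take (1,2); take (2,4); skip (3,7); take (5,8); take (10,12); take (15,18); take (18,19); take (24,25); skip (24,26); take (26,28).
Selected 8 shows.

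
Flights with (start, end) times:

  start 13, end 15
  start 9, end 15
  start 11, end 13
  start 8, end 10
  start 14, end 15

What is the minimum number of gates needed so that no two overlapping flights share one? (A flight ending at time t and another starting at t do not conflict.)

starts: [8, 9, 11, 13, 14]
ends:   [10, 13, 15, 15, 15]
s8→1 s9→2 e10→1 s11→2 e13→1 s13→2 s14→3  — peak 3.

3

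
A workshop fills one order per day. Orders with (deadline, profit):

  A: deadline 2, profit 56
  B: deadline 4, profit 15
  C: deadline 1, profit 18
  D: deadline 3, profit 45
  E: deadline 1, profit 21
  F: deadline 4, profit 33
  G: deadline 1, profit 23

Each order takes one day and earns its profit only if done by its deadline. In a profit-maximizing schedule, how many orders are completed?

4

By profit: A(d2,56), D(d3,45), F(d4,33), G(d1,23), E(d1,21), C(d1,18), B(d4,15)
A→slot 2; D→slot 3; F→slot 4; G→slot 1; E skipped; C skipped; B skipped.
4 of 7 scheduled.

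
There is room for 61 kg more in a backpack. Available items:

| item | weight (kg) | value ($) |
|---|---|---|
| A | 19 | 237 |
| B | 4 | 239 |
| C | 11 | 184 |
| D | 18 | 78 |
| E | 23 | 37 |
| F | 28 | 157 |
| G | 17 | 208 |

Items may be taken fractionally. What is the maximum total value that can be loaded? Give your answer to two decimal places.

Order: B (239/4=59.75) > C (184/11=16.73) > A (237/19=12.47) > G (208/17=12.24) > F (157/28=5.61) > D (78/18=4.33) > E (37/23=1.61)
Fill: take B (4 @ 239) → take C (11 @ 184) → take A (19 @ 237) → take G (17 @ 208) → take 10/28 of F → 56.07; 61/61 used.
Total value = 924.07

924.07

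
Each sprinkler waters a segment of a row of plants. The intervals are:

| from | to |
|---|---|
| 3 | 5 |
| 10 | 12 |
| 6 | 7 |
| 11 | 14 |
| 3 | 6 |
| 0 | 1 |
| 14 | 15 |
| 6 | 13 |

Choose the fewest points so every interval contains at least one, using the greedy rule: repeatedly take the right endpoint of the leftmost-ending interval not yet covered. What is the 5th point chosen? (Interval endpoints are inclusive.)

Sorted: [0,1] [3,5] [3,6] [6,7] [10,12] [6,13] [11,14] [14,15]
{[0,1]} hit by 1; {[3,5],[3,6]} hit by 5; {[6,7]} hit by 7; {[10,12],[6,13],[11,14]} hit by 12; {[14,15]} hit by 15.
Points: 1, 5, 7, 12, 15 (5 total).

15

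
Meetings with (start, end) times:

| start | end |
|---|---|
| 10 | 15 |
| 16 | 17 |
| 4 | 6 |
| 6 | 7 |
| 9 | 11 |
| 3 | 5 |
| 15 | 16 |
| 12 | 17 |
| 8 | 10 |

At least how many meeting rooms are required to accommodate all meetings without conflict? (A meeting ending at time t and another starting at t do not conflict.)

2

Count concurrent intervals with a sweep; the peak is the room count.
starts: [3, 4, 6, 8, 9, 10, 12, 15, 16]
ends:   [5, 6, 7, 10, 11, 15, 16, 17, 17]
s3→1 s4→2  — peak 2.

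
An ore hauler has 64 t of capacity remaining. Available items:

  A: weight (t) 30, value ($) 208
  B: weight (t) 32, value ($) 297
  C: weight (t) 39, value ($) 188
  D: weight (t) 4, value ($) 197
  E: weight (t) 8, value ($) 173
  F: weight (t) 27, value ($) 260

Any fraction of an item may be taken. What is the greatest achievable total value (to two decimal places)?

862.03

Greedy by value/weight ratio, highest first.
Order: D (197/4=49.25) > E (173/8=21.62) > F (260/27=9.63) > B (297/32=9.28) > A (208/30=6.93) > C (188/39=4.82)
Fill: take D (4 @ 197) → take E (8 @ 173) → take F (27 @ 260) → take 25/32 of B → 232.03; 64/64 used.
Total value = 862.03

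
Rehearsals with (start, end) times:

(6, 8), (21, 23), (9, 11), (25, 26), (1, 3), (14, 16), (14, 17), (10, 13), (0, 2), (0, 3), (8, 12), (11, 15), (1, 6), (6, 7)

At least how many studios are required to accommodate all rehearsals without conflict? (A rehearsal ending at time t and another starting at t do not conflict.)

starts: [0, 0, 1, 1, 6, 6, 8, 9, 10, 11, 14, 14, 21, 25]
ends:   [2, 3, 3, 6, 7, 8, 11, 12, 13, 15, 16, 17, 23, 26]
s0→1 s0→2 s1→3 s1→4  — peak 4.

4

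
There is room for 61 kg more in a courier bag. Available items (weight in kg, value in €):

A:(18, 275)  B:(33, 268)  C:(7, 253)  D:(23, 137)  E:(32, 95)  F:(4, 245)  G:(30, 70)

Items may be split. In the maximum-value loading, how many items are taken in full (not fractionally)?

Order: F (245/4=61.25) > C (253/7=36.14) > A (275/18=15.28) > B (268/33=8.12) > D (137/23=5.96) > E (95/32=2.97) > G (70/30=2.33)
Fill: take F (4 @ 245) → take C (7 @ 253) → take A (18 @ 275) → take 32/33 of B → 259.88; 61/61 used.
3 item(s) taken whole; one partial (take 32/33 of B).

3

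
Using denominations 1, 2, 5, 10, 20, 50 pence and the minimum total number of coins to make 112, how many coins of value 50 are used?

2

Use the largest denomination that fits, subtract, and repeat.
112 = 2×50 + 1×10 + 1×2
Count of 50: 2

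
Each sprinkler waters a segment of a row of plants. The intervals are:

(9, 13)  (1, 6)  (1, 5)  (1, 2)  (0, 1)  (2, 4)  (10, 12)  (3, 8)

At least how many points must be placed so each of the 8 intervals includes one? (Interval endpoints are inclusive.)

3

Sorted: [0,1] [1,2] [2,4] [1,5] [1,6] [3,8] [10,12] [9,13]
{[0,1],[1,2]} hit by 1; {[2,4],[1,5],[1,6],[3,8]} hit by 4; {[10,12],[9,13]} hit by 12.
Points: 1, 4, 12 (3 total).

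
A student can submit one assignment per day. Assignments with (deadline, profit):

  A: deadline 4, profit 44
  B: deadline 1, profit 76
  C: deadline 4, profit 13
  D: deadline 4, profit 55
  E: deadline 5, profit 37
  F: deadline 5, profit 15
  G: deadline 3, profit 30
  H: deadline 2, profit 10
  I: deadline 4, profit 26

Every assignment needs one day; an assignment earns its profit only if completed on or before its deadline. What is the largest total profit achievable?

242

Sort by profit descending; place each in the latest free slot ≤ its deadline.
Profit order: B=76 D=55 A=44 E=37 G=30 I=26 F=15 C=13 H=10
Assign: B→slot 1, D→slot 4, A→slot 3, E→slot 5, G→slot 2, I skipped, F skipped, C skipped, H skipped.
Slots: [1:B] [2:G] [3:A] [4:D] [5:E]
Profit = 76 + 30 + 44 + 55 + 37 = 242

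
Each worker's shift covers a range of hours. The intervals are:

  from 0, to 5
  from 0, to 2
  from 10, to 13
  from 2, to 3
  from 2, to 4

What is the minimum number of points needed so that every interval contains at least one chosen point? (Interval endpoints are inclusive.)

Process intervals by earliest right end; each time one isn't hit yet, stab at its right endpoint.
By right end: [0,2]  [2,3]  [2,4]  [0,5]  [10,13]
[0,2] uncovered → point at 2; [10,13] uncovered → point at 13.
Points: 2, 13 (2 total).

2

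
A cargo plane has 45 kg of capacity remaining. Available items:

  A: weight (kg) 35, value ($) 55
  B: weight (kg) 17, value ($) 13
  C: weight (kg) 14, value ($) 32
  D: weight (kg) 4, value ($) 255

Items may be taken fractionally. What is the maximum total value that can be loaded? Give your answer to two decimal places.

329.43

Sort by value per unit weight and fill in that order.
Order: D (255/4=63.75) > C (32/14=2.29) > A (55/35=1.57) > B (13/17=0.76)
Fill: take D (4 @ 255) → take C (14 @ 32) → take 27/35 of A → 42.43; 45/45 used.
Total value = 329.43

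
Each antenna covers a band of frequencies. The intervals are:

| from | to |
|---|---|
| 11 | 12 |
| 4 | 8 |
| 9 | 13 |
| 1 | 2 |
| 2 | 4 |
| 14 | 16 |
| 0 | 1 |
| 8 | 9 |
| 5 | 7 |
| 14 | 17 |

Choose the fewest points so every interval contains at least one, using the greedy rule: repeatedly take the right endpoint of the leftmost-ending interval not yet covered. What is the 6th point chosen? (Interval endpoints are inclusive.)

Sorted: [0,1] [1,2] [2,4] [5,7] [4,8] [8,9] [11,12] [9,13] [14,16] [14,17]
{[0,1],[1,2]} hit by 1; {[2,4]} hit by 4; {[5,7],[4,8]} hit by 7; {[8,9]} hit by 9; {[11,12],[9,13]} hit by 12; {[14,16],[14,17]} hit by 16.
Points: 1, 4, 7, 9, 12, 16 (6 total).

16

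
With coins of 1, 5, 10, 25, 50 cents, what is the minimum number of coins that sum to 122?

Use the largest denomination that fits, subtract, and repeat.
122 − 2×50→22 − 2×10→2 − 2×1→0
Total coins = 2 + 2 + 2 = 6

6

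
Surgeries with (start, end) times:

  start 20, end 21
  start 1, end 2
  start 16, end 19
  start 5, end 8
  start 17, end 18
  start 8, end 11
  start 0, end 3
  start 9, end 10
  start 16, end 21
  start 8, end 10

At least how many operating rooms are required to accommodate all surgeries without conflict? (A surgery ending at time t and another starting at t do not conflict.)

starts: [0, 1, 5, 8, 8, 9, 16, 16, 17, 20]
ends:   [2, 3, 8, 10, 10, 11, 18, 19, 21, 21]
s0→1 s1→2 e2→1 e3→0 s5→1 e8→0 s8→1 s8→2 s9→3  — peak 3.

3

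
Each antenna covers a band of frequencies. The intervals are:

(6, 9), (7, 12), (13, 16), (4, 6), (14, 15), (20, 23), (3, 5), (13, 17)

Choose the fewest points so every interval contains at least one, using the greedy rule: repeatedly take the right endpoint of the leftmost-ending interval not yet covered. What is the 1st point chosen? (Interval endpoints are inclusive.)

By right end: [3,5]  [4,6]  [6,9]  [7,12]  [14,15]  [13,16]  [13,17]  [20,23]
[3,5] uncovered → point at 5; [6,9] uncovered → point at 9; [14,15] uncovered → point at 15; [20,23] uncovered → point at 23.
Points: 5, 9, 15, 23 (4 total).

5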